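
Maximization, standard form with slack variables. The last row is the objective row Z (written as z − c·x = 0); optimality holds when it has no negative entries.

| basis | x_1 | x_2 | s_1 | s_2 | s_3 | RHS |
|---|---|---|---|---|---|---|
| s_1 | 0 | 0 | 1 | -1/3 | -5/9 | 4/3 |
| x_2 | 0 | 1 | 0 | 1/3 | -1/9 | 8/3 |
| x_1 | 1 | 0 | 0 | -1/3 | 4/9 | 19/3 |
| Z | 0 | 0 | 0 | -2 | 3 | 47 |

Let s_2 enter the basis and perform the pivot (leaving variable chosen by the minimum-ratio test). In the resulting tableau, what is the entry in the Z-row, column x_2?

Ratio test on column s_2 — row 1: entry -1/3 ≤ 0; row 2: (8/3)/(1/3) = 8; row 3: entry -1/3 ≤ 0. Minimum is 8 at row 2 (x_2 leaves); pivot element 1/3.
Divide row 2 by 1/3; eliminate column s_2 from the other rows.
Z-row update in column x_2: 0 − (-2)·3 = 6.

6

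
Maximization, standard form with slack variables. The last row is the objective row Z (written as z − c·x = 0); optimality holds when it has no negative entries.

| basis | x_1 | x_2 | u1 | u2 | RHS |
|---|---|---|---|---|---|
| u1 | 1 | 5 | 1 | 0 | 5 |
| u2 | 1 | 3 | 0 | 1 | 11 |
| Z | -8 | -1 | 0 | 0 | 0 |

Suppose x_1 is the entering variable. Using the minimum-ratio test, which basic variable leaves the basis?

Column x_1 entries and ratios — u1: 5/1 = 5; u2: 11/1 = 11.
Smallest ratio is 5 in the row of u1, so u1 leaves.

u1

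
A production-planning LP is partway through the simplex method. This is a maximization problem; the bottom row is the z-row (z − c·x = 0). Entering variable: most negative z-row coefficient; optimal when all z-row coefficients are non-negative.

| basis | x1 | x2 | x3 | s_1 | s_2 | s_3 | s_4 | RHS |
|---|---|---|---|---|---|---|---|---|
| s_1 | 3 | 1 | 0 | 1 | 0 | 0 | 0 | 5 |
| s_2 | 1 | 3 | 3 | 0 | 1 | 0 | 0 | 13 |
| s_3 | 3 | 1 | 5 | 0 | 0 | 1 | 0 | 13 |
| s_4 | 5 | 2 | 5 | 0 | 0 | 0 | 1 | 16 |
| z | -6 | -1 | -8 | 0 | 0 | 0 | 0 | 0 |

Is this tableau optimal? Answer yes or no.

The z-row has a negative entry -8 in column x3, so it is not optimal.

no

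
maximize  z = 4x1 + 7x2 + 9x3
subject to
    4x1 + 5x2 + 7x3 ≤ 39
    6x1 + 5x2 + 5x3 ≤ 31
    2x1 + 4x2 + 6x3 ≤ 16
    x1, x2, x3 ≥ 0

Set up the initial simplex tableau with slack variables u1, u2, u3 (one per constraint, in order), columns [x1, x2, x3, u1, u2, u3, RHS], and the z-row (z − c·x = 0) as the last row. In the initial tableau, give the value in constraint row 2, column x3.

Constraint 2 has coefficient 5 on x3.

5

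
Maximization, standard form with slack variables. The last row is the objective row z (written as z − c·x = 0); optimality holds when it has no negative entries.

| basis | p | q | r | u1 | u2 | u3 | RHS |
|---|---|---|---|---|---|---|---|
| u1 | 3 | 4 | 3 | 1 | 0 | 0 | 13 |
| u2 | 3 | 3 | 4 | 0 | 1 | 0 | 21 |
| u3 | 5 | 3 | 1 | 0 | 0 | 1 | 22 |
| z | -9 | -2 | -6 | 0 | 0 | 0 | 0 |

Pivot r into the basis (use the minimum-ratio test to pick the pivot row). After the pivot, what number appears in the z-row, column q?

6

Ratio test on column r — row 1: 13/3 = 13/3; row 2: 21/4 = 21/4; row 3: 22/1 = 22. Minimum is 13/3 at row 1 (u1 leaves); pivot element 3.
Divide row 1 by 3; eliminate column r from the other rows.
z-row update in column q: -2 − (-6)·(4/3) = 6.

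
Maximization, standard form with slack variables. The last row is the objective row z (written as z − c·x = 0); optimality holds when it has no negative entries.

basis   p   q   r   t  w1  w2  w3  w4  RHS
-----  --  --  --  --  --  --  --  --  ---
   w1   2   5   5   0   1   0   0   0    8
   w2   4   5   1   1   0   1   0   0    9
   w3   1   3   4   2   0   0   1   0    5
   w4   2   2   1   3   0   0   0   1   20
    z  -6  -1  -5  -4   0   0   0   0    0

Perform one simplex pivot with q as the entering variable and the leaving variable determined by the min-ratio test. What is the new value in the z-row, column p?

Ratio test on column q — row 1: 8/5 = 8/5; row 2: 9/5 = 9/5; row 3: 5/3 = 5/3; row 4: 20/2 = 10. Minimum is 8/5 at row 1 (w1 leaves); pivot element 5.
Divide row 1 by 5; eliminate column q from the other rows.
z-row update in column p: -6 − (-1)·(2/5) = -28/5.

-28/5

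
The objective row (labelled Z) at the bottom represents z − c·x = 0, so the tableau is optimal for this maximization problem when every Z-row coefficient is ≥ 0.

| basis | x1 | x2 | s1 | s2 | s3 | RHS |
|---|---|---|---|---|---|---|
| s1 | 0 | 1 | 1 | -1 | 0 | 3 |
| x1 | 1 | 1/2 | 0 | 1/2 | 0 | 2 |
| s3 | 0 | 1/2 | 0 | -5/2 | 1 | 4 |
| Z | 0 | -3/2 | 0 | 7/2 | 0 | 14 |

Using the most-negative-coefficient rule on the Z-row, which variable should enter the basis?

Negative Z-row entries: x2: -3/2.
The most negative is -3/2 in column x2, so x2 enters.

x2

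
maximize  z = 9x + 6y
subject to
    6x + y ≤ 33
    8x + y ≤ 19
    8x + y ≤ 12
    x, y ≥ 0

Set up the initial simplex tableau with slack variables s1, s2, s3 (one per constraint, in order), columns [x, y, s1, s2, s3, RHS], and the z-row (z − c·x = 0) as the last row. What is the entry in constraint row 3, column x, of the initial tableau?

Constraint 3 has coefficient 8 on x.

8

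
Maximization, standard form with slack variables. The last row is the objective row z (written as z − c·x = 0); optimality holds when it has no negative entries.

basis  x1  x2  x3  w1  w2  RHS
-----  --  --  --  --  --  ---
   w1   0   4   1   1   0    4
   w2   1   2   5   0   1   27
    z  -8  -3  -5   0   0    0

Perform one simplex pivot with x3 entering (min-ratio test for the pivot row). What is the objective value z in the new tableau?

Ratio test on column x3 — row 1: 4/1 = 4; row 2: 27/5 = 27/5. Minimum is 4 at row 1 (w1 leaves); pivot element 1.
Pivot on row 1; the z-row RHS becomes 0 − (-5)·4 = 20.

20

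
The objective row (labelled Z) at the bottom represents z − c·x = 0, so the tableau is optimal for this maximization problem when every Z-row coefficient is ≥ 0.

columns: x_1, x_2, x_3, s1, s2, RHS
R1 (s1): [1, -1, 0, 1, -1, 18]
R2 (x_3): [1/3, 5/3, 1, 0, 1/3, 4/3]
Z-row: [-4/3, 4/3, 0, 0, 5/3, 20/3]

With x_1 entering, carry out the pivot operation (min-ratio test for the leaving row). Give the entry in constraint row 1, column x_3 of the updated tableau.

-3

Ratio test on column x_1 — row 1: 18/1 = 18; row 2: (4/3)/(1/3) = 4. Minimum is 4 at row 2 (x_3 leaves); pivot element 1/3.
Divide row 2 by 1/3; eliminate column x_1 from the other rows.
Row 1 update in column x_3: 0 − 1·3 = -3.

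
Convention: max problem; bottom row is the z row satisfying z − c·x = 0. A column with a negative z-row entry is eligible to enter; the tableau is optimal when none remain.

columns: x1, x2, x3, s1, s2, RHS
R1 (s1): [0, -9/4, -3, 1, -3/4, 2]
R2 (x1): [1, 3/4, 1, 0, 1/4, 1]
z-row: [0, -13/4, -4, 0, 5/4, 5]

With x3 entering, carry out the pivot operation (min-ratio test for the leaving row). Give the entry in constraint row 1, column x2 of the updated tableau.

Ratio test on column x3 — row 1: entry -3 ≤ 0; row 2: 1/1 = 1. Minimum is 1 at row 2 (x1 leaves); pivot element 1.
Divide row 2 by 1; eliminate column x3 from the other rows.
Row 1 update in column x2: -9/4 − (-3)·(3/4) = 0.

0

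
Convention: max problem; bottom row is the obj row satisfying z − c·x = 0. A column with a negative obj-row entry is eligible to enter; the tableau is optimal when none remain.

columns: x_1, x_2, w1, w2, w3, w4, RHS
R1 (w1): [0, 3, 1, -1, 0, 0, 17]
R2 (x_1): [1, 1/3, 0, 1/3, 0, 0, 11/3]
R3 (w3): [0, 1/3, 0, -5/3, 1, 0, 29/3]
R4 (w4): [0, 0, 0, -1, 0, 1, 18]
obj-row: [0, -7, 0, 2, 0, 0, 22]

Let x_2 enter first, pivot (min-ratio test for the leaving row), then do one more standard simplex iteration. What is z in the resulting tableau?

Ratio test on column x_2 — row 1: 17/3 = 17/3; row 2: (11/3)/(1/3) = 11; row 3: (29/3)/(1/3) = 29; row 4: entry 0 ≤ 0. Minimum is 17/3 at row 1 (w1 leaves); pivot element 3.
Pivot on row 1; the obj-row RHS becomes 22 − (-7)·(17/3) = 185/3.
Next entering variable (most negative obj-row entry -1/3): w2.
Ratio test on column w2 — row 1: entry -1/3 ≤ 0; row 2: (16/9)/(4/9) = 4; row 3: entry -14/9 ≤ 0; row 4: entry -1 ≤ 0. Minimum is 4 at row 2 (x_1 leaves); pivot element 4/9.
After the second pivot the obj-row RHS is 185/3 − (-1/3)·4 = 63.

63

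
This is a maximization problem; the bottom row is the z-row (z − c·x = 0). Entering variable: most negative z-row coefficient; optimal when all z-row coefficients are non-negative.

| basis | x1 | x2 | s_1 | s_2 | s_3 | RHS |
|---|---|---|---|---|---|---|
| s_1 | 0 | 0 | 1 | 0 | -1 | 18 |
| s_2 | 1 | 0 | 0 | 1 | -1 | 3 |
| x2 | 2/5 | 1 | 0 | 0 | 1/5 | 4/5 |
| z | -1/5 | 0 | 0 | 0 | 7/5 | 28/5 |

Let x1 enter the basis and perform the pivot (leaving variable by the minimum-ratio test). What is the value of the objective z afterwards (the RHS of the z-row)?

Ratio test on column x1 — row 1: entry 0 ≤ 0; row 2: 3/1 = 3; row 3: (4/5)/(2/5) = 2. Minimum is 2 at row 3 (x2 leaves); pivot element 2/5.
Pivot on row 3; the z-row RHS becomes 28/5 − (-1/5)·2 = 6.

6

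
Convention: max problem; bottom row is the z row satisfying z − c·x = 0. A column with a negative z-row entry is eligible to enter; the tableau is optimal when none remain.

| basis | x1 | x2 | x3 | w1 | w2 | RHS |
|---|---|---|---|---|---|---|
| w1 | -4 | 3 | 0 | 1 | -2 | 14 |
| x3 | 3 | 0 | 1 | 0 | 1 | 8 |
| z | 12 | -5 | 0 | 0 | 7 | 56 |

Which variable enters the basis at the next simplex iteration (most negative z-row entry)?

x2

Negative z-row entries: x2: -5.
The most negative is -5 in column x2, so x2 enters.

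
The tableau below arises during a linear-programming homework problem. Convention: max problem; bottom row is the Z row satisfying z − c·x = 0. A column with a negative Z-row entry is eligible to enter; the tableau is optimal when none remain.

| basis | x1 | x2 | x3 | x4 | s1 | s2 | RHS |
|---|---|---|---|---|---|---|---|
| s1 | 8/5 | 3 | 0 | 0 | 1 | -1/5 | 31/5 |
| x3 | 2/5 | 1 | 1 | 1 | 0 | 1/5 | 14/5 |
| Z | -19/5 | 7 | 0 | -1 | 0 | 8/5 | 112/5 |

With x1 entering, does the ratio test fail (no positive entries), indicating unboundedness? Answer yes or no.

Column x1 has positive entries in row(s) 1, 2, so the ratio test bounds it — not unbounded.

no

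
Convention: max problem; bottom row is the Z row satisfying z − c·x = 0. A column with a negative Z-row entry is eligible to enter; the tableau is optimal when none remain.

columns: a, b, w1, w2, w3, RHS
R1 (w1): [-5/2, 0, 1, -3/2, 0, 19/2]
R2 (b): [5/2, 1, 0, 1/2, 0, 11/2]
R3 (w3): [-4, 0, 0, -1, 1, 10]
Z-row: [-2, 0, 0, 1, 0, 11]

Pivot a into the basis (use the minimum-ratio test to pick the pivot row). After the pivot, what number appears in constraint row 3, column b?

Ratio test on column a — row 1: entry -5/2 ≤ 0; row 2: (11/2)/(5/2) = 11/5; row 3: entry -4 ≤ 0. Minimum is 11/5 at row 2 (b leaves); pivot element 5/2.
Divide row 2 by 5/2; eliminate column a from the other rows.
Row 3 update in column b: 0 − (-4)·(2/5) = 8/5.

8/5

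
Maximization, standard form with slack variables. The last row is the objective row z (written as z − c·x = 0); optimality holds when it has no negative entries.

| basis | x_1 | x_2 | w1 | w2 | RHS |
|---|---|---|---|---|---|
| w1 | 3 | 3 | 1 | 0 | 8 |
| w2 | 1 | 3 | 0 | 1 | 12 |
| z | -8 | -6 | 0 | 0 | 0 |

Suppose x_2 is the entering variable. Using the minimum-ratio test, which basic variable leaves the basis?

Column x_2 entries and ratios — w1: 8/3 = 8/3; w2: 12/3 = 4.
Smallest ratio is 8/3 in the row of w1, so w1 leaves.

w1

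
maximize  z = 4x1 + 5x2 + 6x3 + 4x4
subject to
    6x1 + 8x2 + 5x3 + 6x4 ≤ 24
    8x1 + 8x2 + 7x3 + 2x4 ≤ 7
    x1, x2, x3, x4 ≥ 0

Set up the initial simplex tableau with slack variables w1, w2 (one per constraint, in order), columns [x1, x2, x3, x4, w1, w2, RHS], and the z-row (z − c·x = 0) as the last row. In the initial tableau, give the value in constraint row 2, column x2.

Constraint 2 has coefficient 8 on x2.

8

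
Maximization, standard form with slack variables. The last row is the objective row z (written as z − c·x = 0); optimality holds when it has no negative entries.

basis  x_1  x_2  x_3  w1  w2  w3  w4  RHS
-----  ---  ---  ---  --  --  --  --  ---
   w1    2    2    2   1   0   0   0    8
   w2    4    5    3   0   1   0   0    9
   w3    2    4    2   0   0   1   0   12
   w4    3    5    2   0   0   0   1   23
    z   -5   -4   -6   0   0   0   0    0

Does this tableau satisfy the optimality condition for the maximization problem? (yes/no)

no

The z-row has a negative entry -6 in column x_3, so it is not optimal.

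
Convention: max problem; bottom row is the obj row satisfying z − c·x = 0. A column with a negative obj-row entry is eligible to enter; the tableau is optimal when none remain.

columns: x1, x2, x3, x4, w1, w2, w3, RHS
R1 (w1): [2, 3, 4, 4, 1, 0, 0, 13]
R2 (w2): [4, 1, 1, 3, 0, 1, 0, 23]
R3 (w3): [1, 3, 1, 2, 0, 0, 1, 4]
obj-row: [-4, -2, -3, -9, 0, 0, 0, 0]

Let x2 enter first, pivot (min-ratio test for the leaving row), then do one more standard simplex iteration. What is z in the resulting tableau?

18

Ratio test on column x2 — row 1: 13/3 = 13/3; row 2: 23/1 = 23; row 3: 4/3 = 4/3. Minimum is 4/3 at row 3 (w3 leaves); pivot element 3.
Pivot on row 3; the obj-row RHS becomes 0 − (-2)·(4/3) = 8/3.
Next entering variable (most negative obj-row entry -23/3): x4.
Ratio test on column x4 — row 1: 9/2 = 9/2; row 2: (65/3)/(7/3) = 65/7; row 3: (4/3)/(2/3) = 2. Minimum is 2 at row 3 (x2 leaves); pivot element 2/3.
After the second pivot the obj-row RHS is 8/3 − (-23/3)·2 = 18.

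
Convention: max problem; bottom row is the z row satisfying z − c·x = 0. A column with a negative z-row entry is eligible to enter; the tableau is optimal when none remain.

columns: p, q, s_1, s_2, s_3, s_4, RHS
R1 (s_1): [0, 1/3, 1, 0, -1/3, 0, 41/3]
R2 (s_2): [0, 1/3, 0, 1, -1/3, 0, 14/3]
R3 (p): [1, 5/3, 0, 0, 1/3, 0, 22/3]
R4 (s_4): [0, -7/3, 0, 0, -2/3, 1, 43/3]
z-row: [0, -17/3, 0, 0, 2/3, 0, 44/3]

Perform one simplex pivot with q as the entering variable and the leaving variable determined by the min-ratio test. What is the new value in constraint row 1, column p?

Ratio test on column q — row 1: (41/3)/(1/3) = 41; row 2: (14/3)/(1/3) = 14; row 3: (22/3)/(5/3) = 22/5; row 4: entry -7/3 ≤ 0. Minimum is 22/5 at row 3 (p leaves); pivot element 5/3.
Divide row 3 by 5/3; eliminate column q from the other rows.
Row 1 update in column p: 0 − (1/3)·(3/5) = -1/5.

-1/5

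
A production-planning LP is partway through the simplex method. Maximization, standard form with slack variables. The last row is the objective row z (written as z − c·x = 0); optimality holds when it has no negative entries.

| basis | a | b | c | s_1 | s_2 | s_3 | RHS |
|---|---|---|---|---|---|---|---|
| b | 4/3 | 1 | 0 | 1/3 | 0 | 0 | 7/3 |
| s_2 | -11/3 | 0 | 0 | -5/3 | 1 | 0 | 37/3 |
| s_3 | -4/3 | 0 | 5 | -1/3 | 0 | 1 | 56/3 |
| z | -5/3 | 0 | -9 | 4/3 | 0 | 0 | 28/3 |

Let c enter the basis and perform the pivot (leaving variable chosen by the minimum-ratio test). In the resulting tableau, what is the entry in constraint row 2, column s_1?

Ratio test on column c — row 1: entry 0 ≤ 0; row 2: entry 0 ≤ 0; row 3: (56/3)/5 = 56/15. Minimum is 56/15 at row 3 (s_3 leaves); pivot element 5.
Divide row 3 by 5; eliminate column c from the other rows.
Row 2 update in column s_1: -5/3 − 0·(-1/15) = -5/3.

-5/3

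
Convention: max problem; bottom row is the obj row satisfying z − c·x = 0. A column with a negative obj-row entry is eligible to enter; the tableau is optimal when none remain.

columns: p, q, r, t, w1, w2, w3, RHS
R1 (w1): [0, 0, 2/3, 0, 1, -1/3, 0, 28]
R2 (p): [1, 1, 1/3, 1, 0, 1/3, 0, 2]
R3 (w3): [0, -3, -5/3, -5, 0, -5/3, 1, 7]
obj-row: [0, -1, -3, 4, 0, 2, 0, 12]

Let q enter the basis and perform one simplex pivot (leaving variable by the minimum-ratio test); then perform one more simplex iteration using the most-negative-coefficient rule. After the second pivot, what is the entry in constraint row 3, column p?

Ratio test on column q — row 1: entry 0 ≤ 0; row 2: 2/1 = 2; row 3: entry -3 ≤ 0. Minimum is 2 at row 2 (p leaves); pivot element 1.
Divide row 2 by 1; eliminate column q from the other rows.
Second iteration: most negative obj-row entry is -8/3 in column r, so r enters.
Ratio test on column r — row 1: 28/(2/3) = 42; row 2: 2/(1/3) = 6; row 3: entry -2/3 ≤ 0. Minimum is 6 at row 2 (q leaves); pivot element 1/3.
Divide row 2 by 1/3; eliminate column r from the other rows.
After both pivots, the entry at constraint row 3, column p is 5.

5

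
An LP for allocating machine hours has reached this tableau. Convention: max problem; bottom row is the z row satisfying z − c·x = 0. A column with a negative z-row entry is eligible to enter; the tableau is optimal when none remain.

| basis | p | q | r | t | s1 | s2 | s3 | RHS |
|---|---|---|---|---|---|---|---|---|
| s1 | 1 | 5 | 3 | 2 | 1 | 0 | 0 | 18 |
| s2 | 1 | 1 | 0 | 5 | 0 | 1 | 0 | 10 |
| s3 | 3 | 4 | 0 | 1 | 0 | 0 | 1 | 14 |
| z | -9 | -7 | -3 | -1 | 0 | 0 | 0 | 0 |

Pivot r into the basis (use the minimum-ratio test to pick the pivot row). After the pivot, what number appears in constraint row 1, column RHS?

6

Ratio test on column r — row 1: 18/3 = 6; row 2: entry 0 ≤ 0; row 3: entry 0 ≤ 0. Minimum is 6 at row 1 (s1 leaves); pivot element 3.
Divide row 1 by 3; eliminate column r from the other rows.
In the new row 1, the RHS entry is the old entry divided by the pivot: 18/3 = 6.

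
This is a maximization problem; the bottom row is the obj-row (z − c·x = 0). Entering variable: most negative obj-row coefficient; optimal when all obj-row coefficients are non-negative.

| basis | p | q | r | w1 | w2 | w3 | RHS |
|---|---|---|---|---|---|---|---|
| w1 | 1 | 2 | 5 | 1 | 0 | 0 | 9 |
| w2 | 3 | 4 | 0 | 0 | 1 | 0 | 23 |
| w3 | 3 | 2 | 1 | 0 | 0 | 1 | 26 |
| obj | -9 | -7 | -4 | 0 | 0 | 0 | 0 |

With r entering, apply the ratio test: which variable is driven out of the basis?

Column r entries and ratios — w1: 9/5 = 9/5; w2: 0 ≤ 0, skip; w3: 26/1 = 26.
Smallest ratio is 9/5 in the row of w1, so w1 leaves.

w1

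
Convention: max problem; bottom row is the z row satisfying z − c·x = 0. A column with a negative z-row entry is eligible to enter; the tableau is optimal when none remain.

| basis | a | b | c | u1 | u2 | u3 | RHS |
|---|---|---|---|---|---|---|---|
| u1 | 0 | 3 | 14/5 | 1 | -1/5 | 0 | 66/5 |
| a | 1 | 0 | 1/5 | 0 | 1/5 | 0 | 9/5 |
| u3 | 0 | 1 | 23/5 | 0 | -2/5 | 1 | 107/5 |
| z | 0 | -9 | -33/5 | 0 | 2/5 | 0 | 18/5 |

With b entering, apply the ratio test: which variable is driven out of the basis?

Column b entries and ratios — u1: (66/5)/3 = 22/5; a: 0 ≤ 0, skip; u3: (107/5)/1 = 107/5.
Smallest ratio is 22/5 in the row of u1, so u1 leaves.

u1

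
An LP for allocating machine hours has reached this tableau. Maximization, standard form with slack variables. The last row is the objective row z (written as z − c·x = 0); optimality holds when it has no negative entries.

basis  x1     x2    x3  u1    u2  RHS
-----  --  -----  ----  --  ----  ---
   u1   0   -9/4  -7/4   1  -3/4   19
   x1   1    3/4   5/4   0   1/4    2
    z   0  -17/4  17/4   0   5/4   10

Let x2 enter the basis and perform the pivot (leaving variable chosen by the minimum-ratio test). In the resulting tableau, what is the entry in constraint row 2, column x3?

Ratio test on column x2 — row 1: entry -9/4 ≤ 0; row 2: 2/(3/4) = 8/3. Minimum is 8/3 at row 2 (x1 leaves); pivot element 3/4.
Divide row 2 by 3/4; eliminate column x2 from the other rows.
In the new row 2, the x3 entry is the old entry divided by the pivot: (5/4)/(3/4) = 5/3.

5/3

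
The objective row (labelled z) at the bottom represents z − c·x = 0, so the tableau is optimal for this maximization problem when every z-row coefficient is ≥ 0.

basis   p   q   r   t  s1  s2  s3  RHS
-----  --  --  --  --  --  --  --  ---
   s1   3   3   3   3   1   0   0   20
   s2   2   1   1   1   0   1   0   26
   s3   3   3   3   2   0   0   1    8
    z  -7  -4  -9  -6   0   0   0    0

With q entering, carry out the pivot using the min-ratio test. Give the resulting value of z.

32/3

Ratio test on column q — row 1: 20/3 = 20/3; row 2: 26/1 = 26; row 3: 8/3 = 8/3. Minimum is 8/3 at row 3 (s3 leaves); pivot element 3.
Pivot on row 3; the z-row RHS becomes 0 − (-4)·(8/3) = 32/3.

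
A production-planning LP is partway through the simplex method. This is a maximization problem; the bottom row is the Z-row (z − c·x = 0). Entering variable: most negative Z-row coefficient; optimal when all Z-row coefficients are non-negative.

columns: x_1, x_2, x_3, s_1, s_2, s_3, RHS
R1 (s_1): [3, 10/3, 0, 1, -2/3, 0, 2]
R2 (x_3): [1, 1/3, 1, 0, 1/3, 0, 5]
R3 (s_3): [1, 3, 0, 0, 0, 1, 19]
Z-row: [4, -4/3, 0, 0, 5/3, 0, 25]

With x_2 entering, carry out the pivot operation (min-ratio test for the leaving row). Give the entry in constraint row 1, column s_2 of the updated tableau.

-1/5

Ratio test on column x_2 — row 1: 2/(10/3) = 3/5; row 2: 5/(1/3) = 15; row 3: 19/3 = 19/3. Minimum is 3/5 at row 1 (s_1 leaves); pivot element 10/3.
Divide row 1 by 10/3; eliminate column x_2 from the other rows.
In the new row 1, the s_2 entry is the old entry divided by the pivot: (-2/3)/(10/3) = -1/5.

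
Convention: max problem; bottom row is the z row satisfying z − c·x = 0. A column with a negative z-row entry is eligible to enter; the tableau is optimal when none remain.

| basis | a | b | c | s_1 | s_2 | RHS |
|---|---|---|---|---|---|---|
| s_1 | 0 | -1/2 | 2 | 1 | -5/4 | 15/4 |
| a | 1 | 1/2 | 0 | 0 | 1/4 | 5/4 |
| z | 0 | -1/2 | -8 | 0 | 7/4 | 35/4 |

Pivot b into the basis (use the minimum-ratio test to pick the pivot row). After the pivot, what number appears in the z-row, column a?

Ratio test on column b — row 1: entry -1/2 ≤ 0; row 2: (5/4)/(1/2) = 5/2. Minimum is 5/2 at row 2 (a leaves); pivot element 1/2.
Divide row 2 by 1/2; eliminate column b from the other rows.
z-row update in column a: 0 − (-1/2)·2 = 1.

1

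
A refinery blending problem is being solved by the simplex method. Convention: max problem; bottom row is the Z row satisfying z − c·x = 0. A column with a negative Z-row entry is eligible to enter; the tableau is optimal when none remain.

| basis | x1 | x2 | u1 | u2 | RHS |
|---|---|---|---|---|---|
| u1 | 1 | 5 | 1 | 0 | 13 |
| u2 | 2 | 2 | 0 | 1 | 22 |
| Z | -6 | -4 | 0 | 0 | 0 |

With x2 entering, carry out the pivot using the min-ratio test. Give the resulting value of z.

Ratio test on column x2 — row 1: 13/5 = 13/5; row 2: 22/2 = 11. Minimum is 13/5 at row 1 (u1 leaves); pivot element 5.
Pivot on row 1; the Z-row RHS becomes 0 − (-4)·(13/5) = 52/5.

52/5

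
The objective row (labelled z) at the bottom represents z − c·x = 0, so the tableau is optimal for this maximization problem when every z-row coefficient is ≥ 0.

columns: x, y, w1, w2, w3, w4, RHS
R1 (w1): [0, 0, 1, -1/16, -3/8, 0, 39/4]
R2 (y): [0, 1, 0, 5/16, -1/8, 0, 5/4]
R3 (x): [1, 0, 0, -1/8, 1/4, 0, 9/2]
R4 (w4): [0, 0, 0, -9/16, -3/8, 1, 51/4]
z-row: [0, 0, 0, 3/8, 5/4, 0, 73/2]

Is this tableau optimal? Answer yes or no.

yes

Every z-row coefficient is ≥ 0, so the tableau is optimal.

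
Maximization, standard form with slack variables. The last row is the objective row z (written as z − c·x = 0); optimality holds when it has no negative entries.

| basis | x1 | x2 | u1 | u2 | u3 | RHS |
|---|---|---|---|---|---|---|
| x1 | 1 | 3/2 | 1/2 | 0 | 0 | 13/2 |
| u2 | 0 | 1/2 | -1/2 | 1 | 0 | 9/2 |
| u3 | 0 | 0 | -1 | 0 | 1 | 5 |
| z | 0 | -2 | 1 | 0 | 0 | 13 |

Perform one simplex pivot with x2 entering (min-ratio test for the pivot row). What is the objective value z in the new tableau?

65/3

Ratio test on column x2 — row 1: (13/2)/(3/2) = 13/3; row 2: (9/2)/(1/2) = 9; row 3: entry 0 ≤ 0. Minimum is 13/3 at row 1 (x1 leaves); pivot element 3/2.
Pivot on row 1; the z-row RHS becomes 13 − (-2)·(13/3) = 65/3.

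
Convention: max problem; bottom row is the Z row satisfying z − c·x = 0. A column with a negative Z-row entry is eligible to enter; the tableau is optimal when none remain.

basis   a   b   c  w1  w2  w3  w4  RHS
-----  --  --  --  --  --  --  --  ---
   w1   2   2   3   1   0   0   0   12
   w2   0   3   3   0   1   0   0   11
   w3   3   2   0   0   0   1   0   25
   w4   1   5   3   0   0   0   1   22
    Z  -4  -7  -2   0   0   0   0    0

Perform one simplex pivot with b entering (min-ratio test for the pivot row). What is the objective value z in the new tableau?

Ratio test on column b — row 1: 12/2 = 6; row 2: 11/3 = 11/3; row 3: 25/2 = 25/2; row 4: 22/5 = 22/5. Minimum is 11/3 at row 2 (w2 leaves); pivot element 3.
Pivot on row 2; the Z-row RHS becomes 0 − (-7)·(11/3) = 77/3.

77/3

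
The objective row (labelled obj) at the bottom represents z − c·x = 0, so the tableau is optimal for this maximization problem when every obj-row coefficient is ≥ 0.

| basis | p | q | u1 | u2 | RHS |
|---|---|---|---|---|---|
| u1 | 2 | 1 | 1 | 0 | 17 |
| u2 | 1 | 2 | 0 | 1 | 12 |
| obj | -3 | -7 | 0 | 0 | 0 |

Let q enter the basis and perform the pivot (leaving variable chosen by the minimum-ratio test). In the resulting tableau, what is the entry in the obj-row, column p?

1/2

Ratio test on column q — row 1: 17/1 = 17; row 2: 12/2 = 6. Minimum is 6 at row 2 (u2 leaves); pivot element 2.
Divide row 2 by 2; eliminate column q from the other rows.
obj-row update in column p: -3 − (-7)·(1/2) = 1/2.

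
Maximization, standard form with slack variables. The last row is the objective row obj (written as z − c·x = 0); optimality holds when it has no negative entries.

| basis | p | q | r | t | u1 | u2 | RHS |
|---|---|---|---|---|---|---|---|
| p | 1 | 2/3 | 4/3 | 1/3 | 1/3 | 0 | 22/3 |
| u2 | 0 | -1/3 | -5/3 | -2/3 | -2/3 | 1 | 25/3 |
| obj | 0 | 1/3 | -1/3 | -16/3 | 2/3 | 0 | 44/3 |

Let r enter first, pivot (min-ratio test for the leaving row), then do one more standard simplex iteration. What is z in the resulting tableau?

132

Ratio test on column r — row 1: (22/3)/(4/3) = 11/2; row 2: entry -5/3 ≤ 0. Minimum is 11/2 at row 1 (p leaves); pivot element 4/3.
Pivot on row 1; the obj-row RHS becomes 44/3 − (-1/3)·(11/2) = 33/2.
Next entering variable (most negative obj-row entry -21/4): t.
Ratio test on column t — row 1: (11/2)/(1/4) = 22; row 2: entry -1/4 ≤ 0. Minimum is 22 at row 1 (r leaves); pivot element 1/4.
After the second pivot the obj-row RHS is 33/2 − (-21/4)·22 = 132.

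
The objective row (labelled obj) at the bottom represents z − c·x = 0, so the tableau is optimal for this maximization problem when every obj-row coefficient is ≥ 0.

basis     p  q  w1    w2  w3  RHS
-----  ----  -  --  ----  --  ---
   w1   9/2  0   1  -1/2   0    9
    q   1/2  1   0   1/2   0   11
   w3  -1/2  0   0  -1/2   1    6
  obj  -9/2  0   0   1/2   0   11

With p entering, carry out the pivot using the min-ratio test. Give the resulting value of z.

20

Ratio test on column p — row 1: 9/(9/2) = 2; row 2: 11/(1/2) = 22; row 3: entry -1/2 ≤ 0. Minimum is 2 at row 1 (w1 leaves); pivot element 9/2.
Pivot on row 1; the obj-row RHS becomes 11 − (-9/2)·2 = 20.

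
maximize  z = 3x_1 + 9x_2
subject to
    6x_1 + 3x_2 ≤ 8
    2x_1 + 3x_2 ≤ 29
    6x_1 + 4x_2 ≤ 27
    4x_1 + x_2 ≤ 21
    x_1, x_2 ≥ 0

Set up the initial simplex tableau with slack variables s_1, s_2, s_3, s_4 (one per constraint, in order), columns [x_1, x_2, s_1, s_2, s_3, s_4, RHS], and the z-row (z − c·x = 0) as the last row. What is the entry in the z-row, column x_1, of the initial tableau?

-3

The z-row carries the negated objective coefficients: the x_1 entry is -3.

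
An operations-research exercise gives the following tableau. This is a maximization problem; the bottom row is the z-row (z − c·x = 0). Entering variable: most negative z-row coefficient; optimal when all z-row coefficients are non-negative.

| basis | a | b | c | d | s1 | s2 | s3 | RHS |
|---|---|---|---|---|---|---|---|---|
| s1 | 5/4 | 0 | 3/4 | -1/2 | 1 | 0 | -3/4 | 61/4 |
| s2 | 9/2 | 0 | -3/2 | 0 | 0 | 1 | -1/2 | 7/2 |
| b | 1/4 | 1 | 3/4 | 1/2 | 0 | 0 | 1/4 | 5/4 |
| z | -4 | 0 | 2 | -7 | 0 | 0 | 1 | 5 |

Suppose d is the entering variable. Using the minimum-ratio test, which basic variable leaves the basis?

Column d entries and ratios — s1: -1/2 ≤ 0, skip; s2: 0 ≤ 0, skip; b: (5/4)/(1/2) = 5/2.
Smallest ratio is 5/2 in the row of b, so b leaves.

b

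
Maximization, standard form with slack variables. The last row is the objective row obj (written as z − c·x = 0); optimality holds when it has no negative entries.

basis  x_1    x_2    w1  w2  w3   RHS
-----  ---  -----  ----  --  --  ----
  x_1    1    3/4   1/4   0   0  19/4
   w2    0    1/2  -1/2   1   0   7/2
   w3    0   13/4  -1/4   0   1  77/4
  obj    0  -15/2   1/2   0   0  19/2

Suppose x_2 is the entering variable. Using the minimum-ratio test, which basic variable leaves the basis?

Column x_2 entries and ratios — x_1: (19/4)/(3/4) = 19/3; w2: (7/2)/(1/2) = 7; w3: (77/4)/(13/4) = 77/13.
Smallest ratio is 77/13 in the row of w3, so w3 leaves.

w3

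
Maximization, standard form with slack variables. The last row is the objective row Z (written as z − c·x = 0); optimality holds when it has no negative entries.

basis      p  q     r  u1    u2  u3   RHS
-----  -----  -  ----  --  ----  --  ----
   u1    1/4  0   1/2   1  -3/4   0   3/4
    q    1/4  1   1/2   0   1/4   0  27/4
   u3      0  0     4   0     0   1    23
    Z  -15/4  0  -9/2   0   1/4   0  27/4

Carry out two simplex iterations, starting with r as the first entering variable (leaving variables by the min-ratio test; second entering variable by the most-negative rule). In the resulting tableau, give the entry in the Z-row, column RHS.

383/12

Ratio test on column r — row 1: (3/4)/(1/2) = 3/2; row 2: (27/4)/(1/2) = 27/2; row 3: 23/4 = 23/4. Minimum is 3/2 at row 1 (u1 leaves); pivot element 1/2.
Divide row 1 by 1/2; eliminate column r from the other rows.
Second iteration: most negative Z-row entry is -13/2 in column u2, so u2 enters.
Ratio test on column u2 — row 1: entry -3/2 ≤ 0; row 2: 6/1 = 6; row 3: 17/6 = 17/6. Minimum is 17/6 at row 3 (u3 leaves); pivot element 6.
Divide row 3 by 6; eliminate column u2 from the other rows.
After both pivots, the entry at the Z-row, column RHS is 383/12.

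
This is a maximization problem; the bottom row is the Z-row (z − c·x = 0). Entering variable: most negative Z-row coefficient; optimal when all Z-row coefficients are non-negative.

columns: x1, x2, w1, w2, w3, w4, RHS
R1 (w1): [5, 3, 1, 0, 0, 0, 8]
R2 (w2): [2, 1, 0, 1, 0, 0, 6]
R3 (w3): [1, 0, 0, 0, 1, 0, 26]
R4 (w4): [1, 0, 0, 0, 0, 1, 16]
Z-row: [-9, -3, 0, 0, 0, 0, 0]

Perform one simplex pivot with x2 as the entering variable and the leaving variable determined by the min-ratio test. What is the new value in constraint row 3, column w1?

Ratio test on column x2 — row 1: 8/3 = 8/3; row 2: 6/1 = 6; row 3: entry 0 ≤ 0; row 4: entry 0 ≤ 0. Minimum is 8/3 at row 1 (w1 leaves); pivot element 3.
Divide row 1 by 3; eliminate column x2 from the other rows.
Row 3 update in column w1: 0 − 0·(1/3) = 0.

0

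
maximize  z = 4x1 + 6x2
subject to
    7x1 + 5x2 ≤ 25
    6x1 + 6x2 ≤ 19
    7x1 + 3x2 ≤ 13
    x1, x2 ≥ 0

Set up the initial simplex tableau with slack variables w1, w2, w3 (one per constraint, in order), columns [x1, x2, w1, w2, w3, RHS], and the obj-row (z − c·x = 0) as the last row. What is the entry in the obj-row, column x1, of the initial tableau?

The obj-row carries the negated objective coefficients: the x1 entry is -4.

-4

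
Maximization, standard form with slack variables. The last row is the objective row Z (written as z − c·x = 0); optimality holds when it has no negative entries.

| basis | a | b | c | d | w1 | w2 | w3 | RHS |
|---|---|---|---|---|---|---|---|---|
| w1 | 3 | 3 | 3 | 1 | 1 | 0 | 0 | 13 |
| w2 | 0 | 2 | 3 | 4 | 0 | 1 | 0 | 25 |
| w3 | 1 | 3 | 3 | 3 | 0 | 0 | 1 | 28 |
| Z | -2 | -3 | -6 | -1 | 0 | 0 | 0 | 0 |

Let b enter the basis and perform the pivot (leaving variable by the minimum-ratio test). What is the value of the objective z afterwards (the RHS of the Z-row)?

Ratio test on column b — row 1: 13/3 = 13/3; row 2: 25/2 = 25/2; row 3: 28/3 = 28/3. Minimum is 13/3 at row 1 (w1 leaves); pivot element 3.
Pivot on row 1; the Z-row RHS becomes 0 − (-3)·(13/3) = 13.

13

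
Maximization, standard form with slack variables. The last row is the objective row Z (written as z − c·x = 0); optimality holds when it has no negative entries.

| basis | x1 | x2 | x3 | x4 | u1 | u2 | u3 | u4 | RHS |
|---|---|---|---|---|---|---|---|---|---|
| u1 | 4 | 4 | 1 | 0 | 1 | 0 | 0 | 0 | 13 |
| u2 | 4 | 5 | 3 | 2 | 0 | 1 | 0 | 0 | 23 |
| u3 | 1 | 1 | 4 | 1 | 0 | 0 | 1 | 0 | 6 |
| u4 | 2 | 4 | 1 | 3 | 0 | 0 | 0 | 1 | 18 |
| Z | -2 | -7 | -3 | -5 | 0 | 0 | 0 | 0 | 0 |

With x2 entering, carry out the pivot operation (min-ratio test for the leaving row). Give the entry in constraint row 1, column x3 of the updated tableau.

Ratio test on column x2 — row 1: 13/4 = 13/4; row 2: 23/5 = 23/5; row 3: 6/1 = 6; row 4: 18/4 = 9/2. Minimum is 13/4 at row 1 (u1 leaves); pivot element 4.
Divide row 1 by 4; eliminate column x2 from the other rows.
In the new row 1, the x3 entry is the old entry divided by the pivot: 1/4 = 1/4.

1/4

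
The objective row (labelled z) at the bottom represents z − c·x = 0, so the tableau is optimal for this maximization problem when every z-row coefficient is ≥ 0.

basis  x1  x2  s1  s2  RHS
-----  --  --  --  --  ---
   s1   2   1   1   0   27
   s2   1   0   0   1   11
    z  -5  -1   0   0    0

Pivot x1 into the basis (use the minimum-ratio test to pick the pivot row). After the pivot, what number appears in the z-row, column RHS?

Ratio test on column x1 — row 1: 27/2 = 27/2; row 2: 11/1 = 11. Minimum is 11 at row 2 (s2 leaves); pivot element 1.
Divide row 2 by 1; eliminate column x1 from the other rows.
z-row update in column RHS: 0 − (-5)·11 = 55.

55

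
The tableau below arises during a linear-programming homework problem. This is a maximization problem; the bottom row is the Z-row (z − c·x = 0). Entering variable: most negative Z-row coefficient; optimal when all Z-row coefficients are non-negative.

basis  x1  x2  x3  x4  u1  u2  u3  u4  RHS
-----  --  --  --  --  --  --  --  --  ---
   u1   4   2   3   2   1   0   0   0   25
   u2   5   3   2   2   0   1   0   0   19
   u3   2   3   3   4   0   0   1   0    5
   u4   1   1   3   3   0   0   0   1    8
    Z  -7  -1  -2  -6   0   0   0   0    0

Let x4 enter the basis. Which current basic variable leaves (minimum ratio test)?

Column x4 entries and ratios — u1: 25/2 = 25/2; u2: 19/2 = 19/2; u3: 5/4 = 5/4; u4: 8/3 = 8/3.
Smallest ratio is 5/4 in the row of u3, so u3 leaves.

u3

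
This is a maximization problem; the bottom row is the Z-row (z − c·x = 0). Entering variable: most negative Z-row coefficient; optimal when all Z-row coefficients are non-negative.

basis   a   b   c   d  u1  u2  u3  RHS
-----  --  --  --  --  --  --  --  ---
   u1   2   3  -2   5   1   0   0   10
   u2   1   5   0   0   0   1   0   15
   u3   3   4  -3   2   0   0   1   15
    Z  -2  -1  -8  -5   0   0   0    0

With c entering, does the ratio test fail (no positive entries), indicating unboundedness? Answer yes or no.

yes

Every constraint-row entry in column c is ≤ 0, so increasing c is unbounded.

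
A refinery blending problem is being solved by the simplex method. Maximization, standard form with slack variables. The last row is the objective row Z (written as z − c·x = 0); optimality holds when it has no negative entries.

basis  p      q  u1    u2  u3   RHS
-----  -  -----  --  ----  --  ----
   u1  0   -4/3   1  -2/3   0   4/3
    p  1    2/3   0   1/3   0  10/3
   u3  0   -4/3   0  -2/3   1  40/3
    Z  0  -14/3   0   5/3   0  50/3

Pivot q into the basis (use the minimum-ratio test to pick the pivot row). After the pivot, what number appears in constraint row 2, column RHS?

Ratio test on column q — row 1: entry -4/3 ≤ 0; row 2: (10/3)/(2/3) = 5; row 3: entry -4/3 ≤ 0. Minimum is 5 at row 2 (p leaves); pivot element 2/3.
Divide row 2 by 2/3; eliminate column q from the other rows.
In the new row 2, the RHS entry is the old entry divided by the pivot: (10/3)/(2/3) = 5.

5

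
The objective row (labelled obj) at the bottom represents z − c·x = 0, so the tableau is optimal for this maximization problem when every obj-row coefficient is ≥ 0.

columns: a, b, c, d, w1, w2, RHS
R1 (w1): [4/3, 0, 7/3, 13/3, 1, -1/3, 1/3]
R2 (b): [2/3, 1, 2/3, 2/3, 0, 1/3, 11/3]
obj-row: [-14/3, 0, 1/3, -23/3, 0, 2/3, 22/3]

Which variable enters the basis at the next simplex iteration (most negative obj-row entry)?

Negative obj-row entries: a: -14/3, d: -23/3.
The most negative is -23/3 in column d, so d enters.

d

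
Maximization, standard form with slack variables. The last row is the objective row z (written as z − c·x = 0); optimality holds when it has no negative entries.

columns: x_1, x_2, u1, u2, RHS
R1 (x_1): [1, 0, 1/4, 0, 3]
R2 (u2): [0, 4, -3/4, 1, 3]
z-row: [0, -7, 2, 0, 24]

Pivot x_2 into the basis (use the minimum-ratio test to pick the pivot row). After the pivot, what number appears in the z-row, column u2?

7/4

Ratio test on column x_2 — row 1: entry 0 ≤ 0; row 2: 3/4 = 3/4. Minimum is 3/4 at row 2 (u2 leaves); pivot element 4.
Divide row 2 by 4; eliminate column x_2 from the other rows.
z-row update in column u2: 0 − (-7)·(1/4) = 7/4.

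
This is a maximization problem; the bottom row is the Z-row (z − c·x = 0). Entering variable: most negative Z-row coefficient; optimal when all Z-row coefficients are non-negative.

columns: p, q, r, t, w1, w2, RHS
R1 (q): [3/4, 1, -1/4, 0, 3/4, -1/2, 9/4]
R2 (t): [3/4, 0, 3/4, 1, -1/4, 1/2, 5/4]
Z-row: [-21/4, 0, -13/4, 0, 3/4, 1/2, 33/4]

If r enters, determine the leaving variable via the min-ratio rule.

t

Column r entries and ratios — q: -1/4 ≤ 0, skip; t: (5/4)/(3/4) = 5/3.
Smallest ratio is 5/3 in the row of t, so t leaves.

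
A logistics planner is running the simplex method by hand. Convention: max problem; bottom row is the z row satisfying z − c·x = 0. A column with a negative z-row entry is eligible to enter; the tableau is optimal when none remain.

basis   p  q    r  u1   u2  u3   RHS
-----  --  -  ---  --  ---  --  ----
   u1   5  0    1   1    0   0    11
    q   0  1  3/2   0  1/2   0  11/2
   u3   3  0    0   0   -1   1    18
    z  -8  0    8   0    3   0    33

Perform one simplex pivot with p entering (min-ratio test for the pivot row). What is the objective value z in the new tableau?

253/5

Ratio test on column p — row 1: 11/5 = 11/5; row 2: entry 0 ≤ 0; row 3: 18/3 = 6. Minimum is 11/5 at row 1 (u1 leaves); pivot element 5.
Pivot on row 1; the z-row RHS becomes 33 − (-8)·(11/5) = 253/5.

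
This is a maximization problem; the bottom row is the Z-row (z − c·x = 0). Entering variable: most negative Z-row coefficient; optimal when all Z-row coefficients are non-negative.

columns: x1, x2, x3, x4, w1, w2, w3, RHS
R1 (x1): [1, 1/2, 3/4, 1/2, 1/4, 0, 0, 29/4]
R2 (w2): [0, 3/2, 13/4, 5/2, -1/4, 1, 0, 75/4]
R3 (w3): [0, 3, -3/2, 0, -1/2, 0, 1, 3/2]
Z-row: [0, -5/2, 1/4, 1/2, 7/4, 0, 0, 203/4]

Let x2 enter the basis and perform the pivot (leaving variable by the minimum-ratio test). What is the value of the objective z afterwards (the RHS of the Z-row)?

52

Ratio test on column x2 — row 1: (29/4)/(1/2) = 29/2; row 2: (75/4)/(3/2) = 25/2; row 3: (3/2)/3 = 1/2. Minimum is 1/2 at row 3 (w3 leaves); pivot element 3.
Pivot on row 3; the Z-row RHS becomes 203/4 − (-5/2)·(1/2) = 52.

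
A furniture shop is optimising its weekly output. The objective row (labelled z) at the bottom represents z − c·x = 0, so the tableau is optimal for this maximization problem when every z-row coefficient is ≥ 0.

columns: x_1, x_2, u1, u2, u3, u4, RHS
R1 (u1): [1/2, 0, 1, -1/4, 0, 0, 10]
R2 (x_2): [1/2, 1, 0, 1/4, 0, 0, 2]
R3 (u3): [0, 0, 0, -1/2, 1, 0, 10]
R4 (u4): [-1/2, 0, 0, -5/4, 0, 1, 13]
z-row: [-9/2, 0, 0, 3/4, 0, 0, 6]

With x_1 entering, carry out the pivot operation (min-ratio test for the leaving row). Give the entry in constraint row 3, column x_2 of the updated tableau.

0

Ratio test on column x_1 — row 1: 10/(1/2) = 20; row 2: 2/(1/2) = 4; row 3: entry 0 ≤ 0; row 4: entry -1/2 ≤ 0. Minimum is 4 at row 2 (x_2 leaves); pivot element 1/2.
Divide row 2 by 1/2; eliminate column x_1 from the other rows.
Row 3 update in column x_2: 0 − 0·2 = 0.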